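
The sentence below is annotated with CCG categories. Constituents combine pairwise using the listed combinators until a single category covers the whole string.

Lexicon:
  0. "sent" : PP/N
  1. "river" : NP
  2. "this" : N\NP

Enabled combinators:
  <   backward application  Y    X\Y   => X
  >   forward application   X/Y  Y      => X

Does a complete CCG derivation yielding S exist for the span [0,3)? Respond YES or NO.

NO

PP/N NP N\NP
CKY chart[0,3] = {PP}; S ∉ chart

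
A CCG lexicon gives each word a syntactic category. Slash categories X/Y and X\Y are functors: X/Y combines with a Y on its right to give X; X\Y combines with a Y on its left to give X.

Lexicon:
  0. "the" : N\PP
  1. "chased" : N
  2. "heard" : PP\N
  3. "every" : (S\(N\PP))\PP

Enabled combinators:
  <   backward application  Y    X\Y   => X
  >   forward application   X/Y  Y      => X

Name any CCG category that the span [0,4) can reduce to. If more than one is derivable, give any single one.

[0,4] S   <
  [0,1] "the" : N\PP
  [1,4] S\(N\PP)   <
    [1,3] PP   <
      [1,2] "chased" : N
      [2,3] "heard" : PP\N
    [3,4] "every" : (S\(N\PP))\PP

S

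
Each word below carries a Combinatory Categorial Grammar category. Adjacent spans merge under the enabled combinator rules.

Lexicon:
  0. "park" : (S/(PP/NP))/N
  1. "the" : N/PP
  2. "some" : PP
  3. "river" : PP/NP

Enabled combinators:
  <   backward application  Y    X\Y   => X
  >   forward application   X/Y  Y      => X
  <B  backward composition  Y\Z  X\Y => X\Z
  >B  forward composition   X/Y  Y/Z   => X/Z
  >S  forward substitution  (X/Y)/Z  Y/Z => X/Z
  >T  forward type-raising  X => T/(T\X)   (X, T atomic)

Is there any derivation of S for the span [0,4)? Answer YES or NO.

YES

[0,4] S   >
  [0,3] S/(PP/NP)   >
    [0,1] "park" : (S/(PP/NP))/N
    [1,3] N   >
      [1,2] "the" : N/PP
      [2,3] "some" : PP
  [3,4] "river" : PP/NP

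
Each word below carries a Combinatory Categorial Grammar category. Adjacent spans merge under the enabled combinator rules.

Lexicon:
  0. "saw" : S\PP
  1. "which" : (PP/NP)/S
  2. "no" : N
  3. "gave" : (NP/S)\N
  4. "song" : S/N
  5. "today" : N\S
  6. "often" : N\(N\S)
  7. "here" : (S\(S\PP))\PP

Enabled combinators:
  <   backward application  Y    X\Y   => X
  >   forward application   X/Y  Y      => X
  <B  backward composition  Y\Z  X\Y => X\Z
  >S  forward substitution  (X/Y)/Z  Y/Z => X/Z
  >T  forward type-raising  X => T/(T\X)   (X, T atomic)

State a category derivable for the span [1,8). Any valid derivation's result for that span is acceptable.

S\(S\PP)

[0,8] S   <
  [0,1] "saw" : S\PP
  [1,8] S\(S\PP)   <
    [1,7] PP   >
      [1,4] PP/S   >S
        [1,2] "which" : (PP/NP)/S
        [2,4] NP/S   <
          [2,3] "no" : N
          [3,4] "gave" : (NP/S)\N
      [4,7] S   >
        [4,5] "song" : S/N
        [5,7] N   <
          [5,6] "today" : N\S
          [6,7] "often" : N\(N\S)
    [7,8] "here" : (S\(S\PP))\PP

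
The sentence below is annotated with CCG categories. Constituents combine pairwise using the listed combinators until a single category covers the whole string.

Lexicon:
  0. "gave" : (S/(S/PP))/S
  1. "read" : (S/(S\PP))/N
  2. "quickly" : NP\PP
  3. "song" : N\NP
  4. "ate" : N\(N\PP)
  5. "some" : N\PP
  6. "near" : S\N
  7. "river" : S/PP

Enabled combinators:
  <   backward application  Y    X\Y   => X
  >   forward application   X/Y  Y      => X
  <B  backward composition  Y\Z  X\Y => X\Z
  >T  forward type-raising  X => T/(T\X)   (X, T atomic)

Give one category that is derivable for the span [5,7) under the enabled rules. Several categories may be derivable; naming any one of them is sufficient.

[0,8] S   >
  [0,7] S/(S/PP)   >
    [0,1] "gave" : (S/(S/PP))/S
    [1,7] S   >
      [1,5] S/(S\PP)   >
        [1,2] "read" : (S/(S\PP))/N
        [2,5] N   <
          [2,4] N\PP   <B
            [2,3] "quickly" : NP\PP
            [3,4] "song" : N\NP
          [4,5] "ate" : N\(N\PP)
      [5,7] S\PP   <B
        [5,6] "some" : N\PP
        [6,7] "near" : S\N
  [7,8] "river" : S/PP

S\PP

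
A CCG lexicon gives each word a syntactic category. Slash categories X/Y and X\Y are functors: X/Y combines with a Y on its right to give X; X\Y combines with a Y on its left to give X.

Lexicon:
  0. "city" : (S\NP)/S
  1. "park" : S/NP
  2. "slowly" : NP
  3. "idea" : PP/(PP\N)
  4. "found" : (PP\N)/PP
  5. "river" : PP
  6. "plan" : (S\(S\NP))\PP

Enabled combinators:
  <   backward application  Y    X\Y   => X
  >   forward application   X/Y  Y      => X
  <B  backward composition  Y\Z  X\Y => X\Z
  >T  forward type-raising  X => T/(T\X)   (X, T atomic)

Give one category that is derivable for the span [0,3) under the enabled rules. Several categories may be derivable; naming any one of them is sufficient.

[0,7] S   <
  [0,3] S\NP   >
    [0,1] "city" : (S\NP)/S
    [1,3] S   >
      [1,2] "park" : S/NP
      [2,3] "slowly" : NP
  [3,7] S\(S\NP)   <
    [3,6] PP   >
      [3,4] "idea" : PP/(PP\N)
      [4,6] PP\N   >
        [4,5] "found" : (PP\N)/PP
        [5,6] "river" : PP
    [6,7] "plan" : (S\(S\NP))\PP

S\NP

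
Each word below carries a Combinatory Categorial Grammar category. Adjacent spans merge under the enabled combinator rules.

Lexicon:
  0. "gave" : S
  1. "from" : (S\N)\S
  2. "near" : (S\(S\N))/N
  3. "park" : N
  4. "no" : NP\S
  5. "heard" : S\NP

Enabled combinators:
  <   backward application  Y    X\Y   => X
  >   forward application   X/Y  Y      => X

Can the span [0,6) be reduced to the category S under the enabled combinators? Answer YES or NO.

[0,6] S   <
  [0,5] NP   <
    [0,4] S   <
      [0,2] S\N   <
        [0,1] "gave" : S
        [1,2] "from" : (S\N)\S
      [2,4] S\(S\N)   >
        [2,3] "near" : (S\(S\N))/N
        [3,4] "park" : N
    [4,5] "no" : NP\S
  [5,6] "heard" : S\NP

YES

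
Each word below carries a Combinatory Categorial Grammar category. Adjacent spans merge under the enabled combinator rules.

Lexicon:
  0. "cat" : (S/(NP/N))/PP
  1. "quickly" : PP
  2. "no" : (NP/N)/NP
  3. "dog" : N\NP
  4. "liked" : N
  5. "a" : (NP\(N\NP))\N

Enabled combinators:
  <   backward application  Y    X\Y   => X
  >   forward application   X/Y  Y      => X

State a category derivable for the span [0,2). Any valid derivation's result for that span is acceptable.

S/(NP/N)

[0,6] S   >
  [0,2] S/(NP/N)   >
    [0,1] "cat" : (S/(NP/N))/PP
    [1,2] "quickly" : PP
  [2,6] NP/N   >
    [2,3] "no" : (NP/N)/NP
    [3,6] NP   <
      [3,4] "dog" : N\NP
      [4,6] NP\(N\NP)   <
        [4,5] "liked" : N
        [5,6] "a" : (NP\(N\NP))\N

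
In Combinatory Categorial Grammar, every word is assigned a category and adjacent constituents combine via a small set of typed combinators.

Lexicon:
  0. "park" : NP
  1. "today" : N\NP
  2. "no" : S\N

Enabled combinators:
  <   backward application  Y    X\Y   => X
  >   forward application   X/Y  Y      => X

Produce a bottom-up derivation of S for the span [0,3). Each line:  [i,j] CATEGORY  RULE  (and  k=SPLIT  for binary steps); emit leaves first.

[0,3] S   <
  [0,2] N   <
    [0,1] "park" : NP
    [1,2] "today" : N\NP
  [2,3] "no" : S\N

[0,1] NP  lex  "park"
[1,2] N\NP  lex  "today"
[0,2] N  <  k=1
[2,3] S\N  lex  "no"
[0,3] S  <  k=2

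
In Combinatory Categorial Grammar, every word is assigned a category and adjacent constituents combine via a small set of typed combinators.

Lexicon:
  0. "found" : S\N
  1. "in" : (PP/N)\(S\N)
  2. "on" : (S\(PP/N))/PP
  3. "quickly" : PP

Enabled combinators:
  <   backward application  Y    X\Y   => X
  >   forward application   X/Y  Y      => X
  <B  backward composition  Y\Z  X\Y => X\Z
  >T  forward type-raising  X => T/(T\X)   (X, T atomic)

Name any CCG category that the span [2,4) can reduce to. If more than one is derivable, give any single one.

S\(PP/N)

[0,4] S   <
  [0,2] PP/N   <
    [0,1] "found" : S\N
    [1,2] "in" : (PP/N)\(S\N)
  [2,4] S\(PP/N)   >
    [2,3] "on" : (S\(PP/N))/PP
    [3,4] "quickly" : PP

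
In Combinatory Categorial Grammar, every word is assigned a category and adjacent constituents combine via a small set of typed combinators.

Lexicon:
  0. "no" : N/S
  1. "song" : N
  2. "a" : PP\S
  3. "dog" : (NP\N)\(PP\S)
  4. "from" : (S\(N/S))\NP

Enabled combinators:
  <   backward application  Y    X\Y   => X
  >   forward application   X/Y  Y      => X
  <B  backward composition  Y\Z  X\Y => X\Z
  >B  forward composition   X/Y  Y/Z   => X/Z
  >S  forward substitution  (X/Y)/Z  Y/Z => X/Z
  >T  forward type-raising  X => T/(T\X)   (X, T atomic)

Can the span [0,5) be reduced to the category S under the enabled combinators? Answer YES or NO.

[0,5] S   <
  [0,1] "no" : N/S
  [1,5] S\(N/S)   <
    [1,4] NP   <
      [1,2] "song" : N
      [2,4] NP\N   <
        [2,3] "a" : PP\S
        [3,4] "dog" : (NP\N)\(PP\S)
    [4,5] "from" : (S\(N/S))\NP

YES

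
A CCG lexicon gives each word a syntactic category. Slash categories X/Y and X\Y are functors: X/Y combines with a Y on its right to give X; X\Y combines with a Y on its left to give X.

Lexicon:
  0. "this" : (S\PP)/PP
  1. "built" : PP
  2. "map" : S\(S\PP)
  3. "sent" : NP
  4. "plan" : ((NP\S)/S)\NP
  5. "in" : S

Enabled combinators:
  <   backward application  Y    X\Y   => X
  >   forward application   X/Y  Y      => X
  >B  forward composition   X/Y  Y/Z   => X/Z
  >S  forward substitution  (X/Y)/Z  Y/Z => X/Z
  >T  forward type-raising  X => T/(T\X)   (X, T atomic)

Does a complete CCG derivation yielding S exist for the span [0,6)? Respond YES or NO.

(S\PP)/PP PP S\(S\PP) NP ((NP\S)/S)\NP S
CKY chart[0,6] = {N/(N\NP), NP, NP/(NP\NP), NP/(S\S), PP/(PP\NP), S/(S\NP)}; S ∉ chart

NO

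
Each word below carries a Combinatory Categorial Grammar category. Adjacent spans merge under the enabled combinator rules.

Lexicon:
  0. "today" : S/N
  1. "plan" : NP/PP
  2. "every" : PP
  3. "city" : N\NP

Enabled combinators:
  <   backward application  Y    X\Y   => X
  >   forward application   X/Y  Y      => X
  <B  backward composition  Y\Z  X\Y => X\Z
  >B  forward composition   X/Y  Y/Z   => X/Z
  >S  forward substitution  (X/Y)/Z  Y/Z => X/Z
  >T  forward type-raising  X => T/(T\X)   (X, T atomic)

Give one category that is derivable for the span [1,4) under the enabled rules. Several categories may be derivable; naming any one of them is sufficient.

N

[0,4] S   >
  [0,1] "today" : S/N
  [1,4] N   <
    [1,3] NP   >
      [1,2] "plan" : NP/PP
      [2,3] "every" : PP
    [3,4] "city" : N\NP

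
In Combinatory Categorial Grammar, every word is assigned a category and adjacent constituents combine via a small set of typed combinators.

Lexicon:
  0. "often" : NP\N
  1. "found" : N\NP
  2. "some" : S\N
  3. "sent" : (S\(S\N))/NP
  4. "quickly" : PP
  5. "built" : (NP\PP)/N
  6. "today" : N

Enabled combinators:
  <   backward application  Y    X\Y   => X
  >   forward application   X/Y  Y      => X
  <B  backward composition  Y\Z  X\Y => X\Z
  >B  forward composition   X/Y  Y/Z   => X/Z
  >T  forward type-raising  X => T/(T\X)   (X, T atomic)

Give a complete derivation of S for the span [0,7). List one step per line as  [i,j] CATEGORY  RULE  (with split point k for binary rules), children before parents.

[0,1] NP\N  lex  "often"
[1,2] N\NP  lex  "found"
[0,2] N\N  <B  k=1
[2,3] S\N  lex  "some"
[0,3] S\N  <B  k=2
[3,4] (S\(S\N))/NP  lex  "sent"
[4,5] PP  lex  "quickly"
[5,6] (NP\PP)/N  lex  "built"
[6,7] N  lex  "today"
[5,7] NP\PP  >  k=6
[4,7] NP  <  k=5
[3,7] S\(S\N)  >  k=4
[0,7] S  <  k=3

[0,7] S   <
  [0,3] S\N   <B
    [0,2] N\N   <B
      [0,1] "often" : NP\N
      [1,2] "found" : N\NP
    [2,3] "some" : S\N
  [3,7] S\(S\N)   >
    [3,4] "sent" : (S\(S\N))/NP
    [4,7] NP   <
      [4,5] "quickly" : PP
      [5,7] NP\PP   >
        [5,6] "built" : (NP\PP)/N
        [6,7] "today" : N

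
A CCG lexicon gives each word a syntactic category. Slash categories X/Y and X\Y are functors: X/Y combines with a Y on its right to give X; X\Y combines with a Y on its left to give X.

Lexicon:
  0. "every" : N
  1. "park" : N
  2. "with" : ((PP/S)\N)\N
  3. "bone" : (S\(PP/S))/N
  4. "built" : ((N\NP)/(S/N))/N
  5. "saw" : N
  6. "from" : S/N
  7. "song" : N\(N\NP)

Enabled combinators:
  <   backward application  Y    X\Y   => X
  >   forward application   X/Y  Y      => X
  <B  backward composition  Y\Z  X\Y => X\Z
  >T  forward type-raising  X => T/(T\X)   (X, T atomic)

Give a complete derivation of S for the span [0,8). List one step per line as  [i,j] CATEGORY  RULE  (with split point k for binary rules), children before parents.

[0,1] N  lex  "every"
[0,1] S/(S\N)  >T
[1,2] N  lex  "park"
[2,3] ((PP/S)\N)\N  lex  "with"
[1,3] (PP/S)\N  <  k=2
[3,4] (S\(PP/S))/N  lex  "bone"
[4,5] ((N\NP)/(S/N))/N  lex  "built"
[5,6] N  lex  "saw"
[4,6] (N\NP)/(S/N)  >  k=5
[6,7] S/N  lex  "from"
[4,7] N\NP  >  k=6
[7,8] N\(N\NP)  lex  "song"
[4,8] N  <  k=7
[3,8] S\(PP/S)  >  k=4
[1,8] S\N  <B  k=3
[0,8] S  >  k=1

[0,8] S   >
  [0,1] S/(S\N)   >T
    [0,1] "every" : N
  [1,8] S\N   <B
    [1,3] (PP/S)\N   <
      [1,2] "park" : N
      [2,3] "with" : ((PP/S)\N)\N
    [3,8] S\(PP/S)   >
      [3,4] "bone" : (S\(PP/S))/N
      [4,8] N   <
        [4,7] N\NP   >
          [4,6] (N\NP)/(S/N)   >
            [4,5] "built" : ((N\NP)/(S/N))/N
            [5,6] "saw" : N
          [6,7] "from" : S/N
        [7,8] "song" : N\(N\NP)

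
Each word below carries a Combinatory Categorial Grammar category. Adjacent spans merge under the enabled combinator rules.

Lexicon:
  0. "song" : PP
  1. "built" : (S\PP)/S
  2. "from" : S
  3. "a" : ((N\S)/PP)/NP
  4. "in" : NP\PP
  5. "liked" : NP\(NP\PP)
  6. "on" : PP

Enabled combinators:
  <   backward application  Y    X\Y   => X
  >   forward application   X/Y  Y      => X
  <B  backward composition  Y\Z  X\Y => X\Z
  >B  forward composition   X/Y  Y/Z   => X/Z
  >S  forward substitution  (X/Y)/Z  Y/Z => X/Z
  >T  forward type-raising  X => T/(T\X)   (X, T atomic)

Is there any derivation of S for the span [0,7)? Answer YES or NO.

NO

PP (S\PP)/S S ((N\S)/PP)/NP NP\PP NP\(NP\PP) PP
CKY chart[0,7] = {N, N/(N\N), N/(PP\PP), NP/(NP\N), PP/(PP\N), S/(S\N)}; S ∉ chart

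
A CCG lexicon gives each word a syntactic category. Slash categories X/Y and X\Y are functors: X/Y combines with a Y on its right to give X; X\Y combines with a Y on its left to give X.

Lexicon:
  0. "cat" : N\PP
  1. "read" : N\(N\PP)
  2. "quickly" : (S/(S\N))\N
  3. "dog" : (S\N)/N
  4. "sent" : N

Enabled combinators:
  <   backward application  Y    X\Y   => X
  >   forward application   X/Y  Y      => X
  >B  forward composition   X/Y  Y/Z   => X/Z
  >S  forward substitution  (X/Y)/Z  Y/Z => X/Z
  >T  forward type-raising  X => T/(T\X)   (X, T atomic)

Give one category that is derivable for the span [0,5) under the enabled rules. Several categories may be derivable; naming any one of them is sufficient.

[0,5] S   >
  [0,3] S/(S\N)   <
    [0,2] N   <
      [0,1] "cat" : N\PP
      [1,2] "read" : N\(N\PP)
    [2,3] "quickly" : (S/(S\N))\N
  [3,5] S\N   >
    [3,4] "dog" : (S\N)/N
    [4,5] "sent" : N

S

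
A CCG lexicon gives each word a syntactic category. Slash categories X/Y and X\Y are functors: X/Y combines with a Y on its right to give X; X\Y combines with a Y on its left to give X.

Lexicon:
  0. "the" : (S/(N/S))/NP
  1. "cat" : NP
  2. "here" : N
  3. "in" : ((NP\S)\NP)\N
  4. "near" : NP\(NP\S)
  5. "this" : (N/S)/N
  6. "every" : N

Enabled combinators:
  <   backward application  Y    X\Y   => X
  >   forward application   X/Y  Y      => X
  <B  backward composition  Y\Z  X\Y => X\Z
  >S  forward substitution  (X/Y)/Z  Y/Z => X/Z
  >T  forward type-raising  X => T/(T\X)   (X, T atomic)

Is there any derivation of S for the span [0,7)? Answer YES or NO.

YES

[0,7] S   >
  [0,5] S/(N/S)   >
    [0,1] "the" : (S/(N/S))/NP
    [1,5] NP   <
      [1,4] NP\S   <
        [1,2] "cat" : NP
        [2,4] (NP\S)\NP   <
          [2,3] "here" : N
          [3,4] "in" : ((NP\S)\NP)\N
      [4,5] "near" : NP\(NP\S)
  [5,7] N/S   >
    [5,6] "this" : (N/S)/N
    [6,7] "every" : N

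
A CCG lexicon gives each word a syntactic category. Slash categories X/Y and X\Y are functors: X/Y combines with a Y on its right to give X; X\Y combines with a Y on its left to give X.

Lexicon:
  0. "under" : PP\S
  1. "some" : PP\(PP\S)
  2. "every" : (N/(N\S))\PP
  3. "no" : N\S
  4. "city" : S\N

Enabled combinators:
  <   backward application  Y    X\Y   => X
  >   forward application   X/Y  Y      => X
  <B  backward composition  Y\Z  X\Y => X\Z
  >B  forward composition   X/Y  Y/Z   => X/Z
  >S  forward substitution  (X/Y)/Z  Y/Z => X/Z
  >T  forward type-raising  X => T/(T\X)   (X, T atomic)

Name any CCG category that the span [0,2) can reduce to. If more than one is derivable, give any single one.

PP

[0,5] S   <
  [0,4] N   >
    [0,3] N/(N\S)   <
      [0,2] PP   <
        [0,1] "under" : PP\S
        [1,2] "some" : PP\(PP\S)
      [2,3] "every" : (N/(N\S))\PP
    [3,4] "no" : N\S
  [4,5] "city" : S\N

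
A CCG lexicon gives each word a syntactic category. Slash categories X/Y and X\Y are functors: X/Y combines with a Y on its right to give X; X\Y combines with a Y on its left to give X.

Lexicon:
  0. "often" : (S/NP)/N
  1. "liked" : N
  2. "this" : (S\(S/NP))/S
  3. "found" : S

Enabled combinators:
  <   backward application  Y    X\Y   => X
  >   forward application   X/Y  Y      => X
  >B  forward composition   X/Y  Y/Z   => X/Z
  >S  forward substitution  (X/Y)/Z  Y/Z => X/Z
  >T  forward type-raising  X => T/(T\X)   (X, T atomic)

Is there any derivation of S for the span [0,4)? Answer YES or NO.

[0,4] S   <
  [0,2] S/NP   >
    [0,1] "often" : (S/NP)/N
    [1,2] "liked" : N
  [2,4] S\(S/NP)   >
    [2,3] "this" : (S\(S/NP))/S
    [3,4] "found" : S

YES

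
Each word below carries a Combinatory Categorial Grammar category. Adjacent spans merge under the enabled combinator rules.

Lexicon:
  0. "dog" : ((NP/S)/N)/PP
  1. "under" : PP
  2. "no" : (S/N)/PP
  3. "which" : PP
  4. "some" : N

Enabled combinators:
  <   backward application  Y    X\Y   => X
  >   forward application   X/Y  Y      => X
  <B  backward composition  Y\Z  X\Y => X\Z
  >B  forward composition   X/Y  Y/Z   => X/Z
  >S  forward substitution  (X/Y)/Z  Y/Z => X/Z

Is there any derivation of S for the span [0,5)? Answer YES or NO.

NO

((NP/S)/N)/PP PP (S/N)/PP PP N
CKY chart[0,5] = {NP}; S ∉ chart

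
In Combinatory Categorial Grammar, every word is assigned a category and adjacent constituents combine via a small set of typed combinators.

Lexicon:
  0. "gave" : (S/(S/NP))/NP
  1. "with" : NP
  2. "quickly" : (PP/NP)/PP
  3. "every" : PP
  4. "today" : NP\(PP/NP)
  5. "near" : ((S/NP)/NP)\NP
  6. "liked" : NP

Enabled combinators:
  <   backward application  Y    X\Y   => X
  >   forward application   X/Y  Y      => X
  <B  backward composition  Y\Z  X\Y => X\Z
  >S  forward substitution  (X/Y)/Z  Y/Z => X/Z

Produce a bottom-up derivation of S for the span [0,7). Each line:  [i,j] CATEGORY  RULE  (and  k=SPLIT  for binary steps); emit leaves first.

[0,7] S   >
  [0,2] S/(S/NP)   >
    [0,1] "gave" : (S/(S/NP))/NP
    [1,2] "with" : NP
  [2,7] S/NP   >
    [2,6] (S/NP)/NP   <
      [2,5] NP   <
        [2,4] PP/NP   >
          [2,3] "quickly" : (PP/NP)/PP
          [3,4] "every" : PP
        [4,5] "today" : NP\(PP/NP)
      [5,6] "near" : ((S/NP)/NP)\NP
    [6,7] "liked" : NP

[0,1] (S/(S/NP))/NP  lex  "gave"
[1,2] NP  lex  "with"
[0,2] S/(S/NP)  >  k=1
[2,3] (PP/NP)/PP  lex  "quickly"
[3,4] PP  lex  "every"
[2,4] PP/NP  >  k=3
[4,5] NP\(PP/NP)  lex  "today"
[2,5] NP  <  k=4
[5,6] ((S/NP)/NP)\NP  lex  "near"
[2,6] (S/NP)/NP  <  k=5
[6,7] NP  lex  "liked"
[2,7] S/NP  >  k=6
[0,7] S  >  k=2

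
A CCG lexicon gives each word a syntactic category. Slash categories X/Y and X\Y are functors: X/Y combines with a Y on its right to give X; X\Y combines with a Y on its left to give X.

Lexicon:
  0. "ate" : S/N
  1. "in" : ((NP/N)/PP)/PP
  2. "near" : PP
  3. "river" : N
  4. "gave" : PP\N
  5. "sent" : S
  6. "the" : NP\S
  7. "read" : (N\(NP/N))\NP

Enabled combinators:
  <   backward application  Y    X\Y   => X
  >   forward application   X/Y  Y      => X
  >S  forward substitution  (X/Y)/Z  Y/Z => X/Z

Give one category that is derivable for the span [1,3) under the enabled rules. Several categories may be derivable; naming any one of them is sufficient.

[0,8] S   >
  [0,1] "ate" : S/N
  [1,8] N   <
    [1,5] NP/N   >
      [1,3] (NP/N)/PP   >
        [1,2] "in" : ((NP/N)/PP)/PP
        [2,3] "near" : PP
      [3,5] PP   <
        [3,4] "river" : N
        [4,5] "gave" : PP\N
    [5,8] N\(NP/N)   <
      [5,7] NP   <
        [5,6] "sent" : S
        [6,7] "the" : NP\S
      [7,8] "read" : (N\(NP/N))\NP

(NP/N)/PP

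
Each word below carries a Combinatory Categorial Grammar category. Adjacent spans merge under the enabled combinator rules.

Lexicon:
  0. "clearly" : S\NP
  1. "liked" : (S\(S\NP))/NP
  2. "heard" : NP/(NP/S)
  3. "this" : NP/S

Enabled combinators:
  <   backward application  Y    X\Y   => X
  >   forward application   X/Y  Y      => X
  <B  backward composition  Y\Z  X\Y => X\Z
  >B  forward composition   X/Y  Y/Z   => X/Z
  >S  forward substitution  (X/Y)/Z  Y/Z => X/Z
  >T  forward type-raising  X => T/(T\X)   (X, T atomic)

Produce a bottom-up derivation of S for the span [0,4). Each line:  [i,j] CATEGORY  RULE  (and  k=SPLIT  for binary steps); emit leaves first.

[0,1] S\NP  lex  "clearly"
[1,2] (S\(S\NP))/NP  lex  "liked"
[2,3] NP/(NP/S)  lex  "heard"
[3,4] NP/S  lex  "this"
[2,4] NP  >  k=3
[1,4] S\(S\NP)  >  k=2
[0,4] S  <  k=1

[0,4] S   <
  [0,1] "clearly" : S\NP
  [1,4] S\(S\NP)   >
    [1,2] "liked" : (S\(S\NP))/NP
    [2,4] NP   >
      [2,3] "heard" : NP/(NP/S)
      [3,4] "this" : NP/S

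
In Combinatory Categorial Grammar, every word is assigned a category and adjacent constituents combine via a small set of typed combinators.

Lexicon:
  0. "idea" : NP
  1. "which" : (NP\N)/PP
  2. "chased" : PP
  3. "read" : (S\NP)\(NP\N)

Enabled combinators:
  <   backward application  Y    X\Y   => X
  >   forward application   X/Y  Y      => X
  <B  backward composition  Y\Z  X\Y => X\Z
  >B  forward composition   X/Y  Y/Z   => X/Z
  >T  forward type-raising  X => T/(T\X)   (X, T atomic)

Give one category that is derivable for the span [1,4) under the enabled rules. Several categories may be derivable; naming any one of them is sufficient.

[0,4] S   >
  [0,1] S/(S\NP)   >T
    [0,1] "idea" : NP
  [1,4] S\NP   <
    [1,3] NP\N   >
      [1,2] "which" : (NP\N)/PP
      [2,3] "chased" : PP
    [3,4] "read" : (S\NP)\(NP\N)

S\NP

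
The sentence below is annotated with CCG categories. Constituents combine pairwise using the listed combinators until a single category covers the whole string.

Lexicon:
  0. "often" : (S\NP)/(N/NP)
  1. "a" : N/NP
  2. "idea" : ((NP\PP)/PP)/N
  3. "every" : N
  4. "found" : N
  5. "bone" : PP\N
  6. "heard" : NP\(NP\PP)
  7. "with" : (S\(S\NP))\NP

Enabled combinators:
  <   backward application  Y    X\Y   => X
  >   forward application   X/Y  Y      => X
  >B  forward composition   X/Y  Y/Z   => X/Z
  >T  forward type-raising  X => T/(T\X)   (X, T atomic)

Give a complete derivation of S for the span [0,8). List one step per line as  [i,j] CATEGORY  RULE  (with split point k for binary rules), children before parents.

[0,8] S   <
  [0,2] S\NP   >
    [0,1] "often" : (S\NP)/(N/NP)
    [1,2] "a" : N/NP
  [2,8] S\(S\NP)   <
    [2,7] NP   <
      [2,6] NP\PP   >
        [2,4] (NP\PP)/PP   >
          [2,3] "idea" : ((NP\PP)/PP)/N
          [3,4] "every" : N
        [4,6] PP   <
          [4,5] "found" : N
          [5,6] "bone" : PP\N
      [6,7] "heard" : NP\(NP\PP)
    [7,8] "with" : (S\(S\NP))\NP

[0,1] (S\NP)/(N/NP)  lex  "often"
[1,2] N/NP  lex  "a"
[0,2] S\NP  >  k=1
[2,3] ((NP\PP)/PP)/N  lex  "idea"
[3,4] N  lex  "every"
[2,4] (NP\PP)/PP  >  k=3
[4,5] N  lex  "found"
[5,6] PP\N  lex  "bone"
[4,6] PP  <  k=5
[2,6] NP\PP  >  k=4
[6,7] NP\(NP\PP)  lex  "heard"
[2,7] NP  <  k=6
[7,8] (S\(S\NP))\NP  lex  "with"
[2,8] S\(S\NP)  <  k=7
[0,8] S  <  k=2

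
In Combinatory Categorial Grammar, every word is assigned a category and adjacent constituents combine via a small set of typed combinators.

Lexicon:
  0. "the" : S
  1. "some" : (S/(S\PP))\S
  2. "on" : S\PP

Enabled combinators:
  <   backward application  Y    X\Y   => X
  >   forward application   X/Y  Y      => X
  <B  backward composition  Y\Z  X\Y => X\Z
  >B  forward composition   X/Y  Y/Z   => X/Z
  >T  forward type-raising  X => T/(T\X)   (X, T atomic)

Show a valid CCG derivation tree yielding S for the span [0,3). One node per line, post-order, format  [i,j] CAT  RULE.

[0,1] S  lex  "the"
[1,2] (S/(S\PP))\S  lex  "some"
[0,2] S/(S\PP)  <  k=1
[2,3] S\PP  lex  "on"
[0,3] S  >  k=2

[0,3] S   >
  [0,2] S/(S\PP)   <
    [0,1] "the" : S
    [1,2] "some" : (S/(S\PP))\S
  [2,3] "on" : S\PP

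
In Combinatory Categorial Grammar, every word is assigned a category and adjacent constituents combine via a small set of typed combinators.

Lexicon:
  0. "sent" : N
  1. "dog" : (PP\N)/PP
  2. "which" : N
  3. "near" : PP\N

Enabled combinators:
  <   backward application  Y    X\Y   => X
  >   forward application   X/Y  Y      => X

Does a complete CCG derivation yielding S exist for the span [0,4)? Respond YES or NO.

N (PP\N)/PP N PP\N
CKY chart[0,4] = {PP}; S ∉ chart

NO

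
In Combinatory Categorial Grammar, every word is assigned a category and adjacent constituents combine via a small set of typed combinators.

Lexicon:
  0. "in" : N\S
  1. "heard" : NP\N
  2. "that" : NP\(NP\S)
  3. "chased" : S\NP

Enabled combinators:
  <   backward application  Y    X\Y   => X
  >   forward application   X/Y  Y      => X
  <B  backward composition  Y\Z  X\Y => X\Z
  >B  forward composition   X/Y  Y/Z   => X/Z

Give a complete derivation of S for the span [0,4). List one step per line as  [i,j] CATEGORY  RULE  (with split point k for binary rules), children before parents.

[0,1] N\S  lex  "in"
[1,2] NP\N  lex  "heard"
[0,2] NP\S  <B  k=1
[2,3] NP\(NP\S)  lex  "that"
[0,3] NP  <  k=2
[3,4] S\NP  lex  "chased"
[0,4] S  <  k=3

[0,4] S   <
  [0,3] NP   <
    [0,2] NP\S   <B
      [0,1] "in" : N\S
      [1,2] "heard" : NP\N
    [2,3] "that" : NP\(NP\S)
  [3,4] "chased" : S\NP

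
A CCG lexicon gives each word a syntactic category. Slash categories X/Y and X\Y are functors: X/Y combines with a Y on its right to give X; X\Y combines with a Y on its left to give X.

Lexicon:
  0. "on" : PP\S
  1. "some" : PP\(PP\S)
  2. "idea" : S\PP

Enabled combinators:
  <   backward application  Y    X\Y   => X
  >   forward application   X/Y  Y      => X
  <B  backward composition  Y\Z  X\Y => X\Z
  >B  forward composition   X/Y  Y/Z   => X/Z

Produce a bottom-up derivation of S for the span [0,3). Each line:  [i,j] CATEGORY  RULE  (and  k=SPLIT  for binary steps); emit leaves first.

[0,1] PP\S  lex  "on"
[1,2] PP\(PP\S)  lex  "some"
[0,2] PP  <  k=1
[2,3] S\PP  lex  "idea"
[0,3] S  <  k=2

[0,3] S   <
  [0,2] PP   <
    [0,1] "on" : PP\S
    [1,2] "some" : PP\(PP\S)
  [2,3] "idea" : S\PP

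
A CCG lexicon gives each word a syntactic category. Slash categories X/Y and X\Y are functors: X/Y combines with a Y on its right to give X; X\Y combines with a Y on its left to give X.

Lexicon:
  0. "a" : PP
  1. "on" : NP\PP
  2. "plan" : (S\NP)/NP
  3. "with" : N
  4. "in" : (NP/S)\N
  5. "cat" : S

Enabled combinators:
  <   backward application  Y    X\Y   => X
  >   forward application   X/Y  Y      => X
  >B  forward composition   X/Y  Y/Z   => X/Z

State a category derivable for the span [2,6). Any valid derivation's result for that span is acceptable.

[0,6] S   <
  [0,2] NP   <
    [0,1] "a" : PP
    [1,2] "on" : NP\PP
  [2,6] S\NP   >
    [2,3] "plan" : (S\NP)/NP
    [3,6] NP   >
      [3,5] NP/S   <
        [3,4] "with" : N
        [4,5] "in" : (NP/S)\N
      [5,6] "cat" : S

S\NP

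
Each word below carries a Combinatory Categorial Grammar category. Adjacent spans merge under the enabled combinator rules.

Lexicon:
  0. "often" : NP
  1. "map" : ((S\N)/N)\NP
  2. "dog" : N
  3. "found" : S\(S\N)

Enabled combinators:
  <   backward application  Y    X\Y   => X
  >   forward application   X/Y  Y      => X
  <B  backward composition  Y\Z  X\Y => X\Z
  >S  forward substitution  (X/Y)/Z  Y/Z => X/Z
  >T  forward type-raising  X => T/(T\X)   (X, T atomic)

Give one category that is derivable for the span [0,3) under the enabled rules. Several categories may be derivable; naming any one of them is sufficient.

[0,4] S   <
  [0,3] S\N   >
    [0,2] (S\N)/N   <
      [0,1] "often" : NP
      [1,2] "map" : ((S\N)/N)\NP
    [2,3] "dog" : N
  [3,4] "found" : S\(S\N)

S\N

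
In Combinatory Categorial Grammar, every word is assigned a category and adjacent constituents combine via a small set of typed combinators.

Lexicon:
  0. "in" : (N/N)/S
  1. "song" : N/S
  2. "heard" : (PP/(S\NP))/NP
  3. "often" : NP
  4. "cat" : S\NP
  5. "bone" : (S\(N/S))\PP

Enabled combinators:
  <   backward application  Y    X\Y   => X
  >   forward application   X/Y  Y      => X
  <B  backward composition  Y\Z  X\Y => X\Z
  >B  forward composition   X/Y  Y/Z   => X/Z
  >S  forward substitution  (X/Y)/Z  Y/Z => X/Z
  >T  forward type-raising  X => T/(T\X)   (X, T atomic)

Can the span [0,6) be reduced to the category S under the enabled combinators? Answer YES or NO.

YES

[0,6] S   <
  [0,2] N/S   >S
    [0,1] "in" : (N/N)/S
    [1,2] "song" : N/S
  [2,6] S\(N/S)   <
    [2,5] PP   >
      [2,4] PP/(S\NP)   >
        [2,3] "heard" : (PP/(S\NP))/NP
        [3,4] "often" : NP
      [4,5] "cat" : S\NP
    [5,6] "bone" : (S\(N/S))\PP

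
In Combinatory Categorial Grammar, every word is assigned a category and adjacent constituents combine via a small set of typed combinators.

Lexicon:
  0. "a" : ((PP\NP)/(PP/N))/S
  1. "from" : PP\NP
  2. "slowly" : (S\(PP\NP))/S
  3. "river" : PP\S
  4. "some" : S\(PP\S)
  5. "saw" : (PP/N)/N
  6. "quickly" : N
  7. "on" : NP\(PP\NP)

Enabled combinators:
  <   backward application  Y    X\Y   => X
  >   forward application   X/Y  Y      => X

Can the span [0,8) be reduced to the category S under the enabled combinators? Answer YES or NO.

((PP\NP)/(PP/N))/S PP\NP (S\(PP\NP))/S PP\S S\(PP\S) (PP/N)/N N NP\(PP\NP)
CKY chart[0,8] = {NP}; S ∉ chart

NO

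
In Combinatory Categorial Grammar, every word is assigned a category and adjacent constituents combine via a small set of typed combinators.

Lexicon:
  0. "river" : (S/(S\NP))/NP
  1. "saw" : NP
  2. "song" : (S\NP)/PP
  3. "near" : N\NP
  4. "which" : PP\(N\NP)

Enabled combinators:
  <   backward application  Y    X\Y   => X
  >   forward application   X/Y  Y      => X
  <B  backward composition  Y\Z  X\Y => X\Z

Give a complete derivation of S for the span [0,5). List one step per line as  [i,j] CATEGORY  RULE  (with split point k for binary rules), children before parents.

[0,5] S   >
  [0,2] S/(S\NP)   >
    [0,1] "river" : (S/(S\NP))/NP
    [1,2] "saw" : NP
  [2,5] S\NP   >
    [2,3] "song" : (S\NP)/PP
    [3,5] PP   <
      [3,4] "near" : N\NP
      [4,5] "which" : PP\(N\NP)

[0,1] (S/(S\NP))/NP  lex  "river"
[1,2] NP  lex  "saw"
[0,2] S/(S\NP)  >  k=1
[2,3] (S\NP)/PP  lex  "song"
[3,4] N\NP  lex  "near"
[4,5] PP\(N\NP)  lex  "which"
[3,5] PP  <  k=4
[2,5] S\NP  >  k=3
[0,5] S  >  k=2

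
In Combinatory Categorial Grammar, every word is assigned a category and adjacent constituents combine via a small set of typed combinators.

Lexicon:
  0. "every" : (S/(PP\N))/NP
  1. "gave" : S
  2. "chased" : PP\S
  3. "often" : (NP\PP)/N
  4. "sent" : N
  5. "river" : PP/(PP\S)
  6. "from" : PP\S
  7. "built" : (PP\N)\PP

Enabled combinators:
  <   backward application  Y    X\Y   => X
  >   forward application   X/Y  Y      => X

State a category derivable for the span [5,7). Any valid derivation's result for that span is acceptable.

[0,8] S   >
  [0,5] S/(PP\N)   >
    [0,1] "every" : (S/(PP\N))/NP
    [1,5] NP   <
      [1,3] PP   <
        [1,2] "gave" : S
        [2,3] "chased" : PP\S
      [3,5] NP\PP   >
        [3,4] "often" : (NP\PP)/N
        [4,5] "sent" : N
  [5,8] PP\N   <
    [5,7] PP   >
      [5,6] "river" : PP/(PP\S)
      [6,7] "from" : PP\S
    [7,8] "built" : (PP\N)\PP

PP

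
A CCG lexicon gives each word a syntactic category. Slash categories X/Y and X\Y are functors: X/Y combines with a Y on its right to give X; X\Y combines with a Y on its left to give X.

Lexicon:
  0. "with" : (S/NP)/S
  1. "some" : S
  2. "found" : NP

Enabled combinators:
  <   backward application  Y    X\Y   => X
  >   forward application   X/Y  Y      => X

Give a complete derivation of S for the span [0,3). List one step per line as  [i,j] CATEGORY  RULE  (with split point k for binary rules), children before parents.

[0,3] S   >
  [0,2] S/NP   >
    [0,1] "with" : (S/NP)/S
    [1,2] "some" : S
  [2,3] "found" : NP

[0,1] (S/NP)/S  lex  "with"
[1,2] S  lex  "some"
[0,2] S/NP  >  k=1
[2,3] NP  lex  "found"
[0,3] S  >  k=2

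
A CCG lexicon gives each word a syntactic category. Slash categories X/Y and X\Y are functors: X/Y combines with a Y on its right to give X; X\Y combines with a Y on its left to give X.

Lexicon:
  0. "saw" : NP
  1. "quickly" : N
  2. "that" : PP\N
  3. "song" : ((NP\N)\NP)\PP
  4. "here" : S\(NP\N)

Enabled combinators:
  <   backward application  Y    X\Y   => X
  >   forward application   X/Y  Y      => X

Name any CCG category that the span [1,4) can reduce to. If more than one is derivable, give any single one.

[0,5] S   <
  [0,4] NP\N   <
    [0,1] "saw" : NP
    [1,4] (NP\N)\NP   <
      [1,3] PP   <
        [1,2] "quickly" : N
        [2,3] "that" : PP\N
      [3,4] "song" : ((NP\N)\NP)\PP
  [4,5] "here" : S\(NP\N)

(NP\N)\NP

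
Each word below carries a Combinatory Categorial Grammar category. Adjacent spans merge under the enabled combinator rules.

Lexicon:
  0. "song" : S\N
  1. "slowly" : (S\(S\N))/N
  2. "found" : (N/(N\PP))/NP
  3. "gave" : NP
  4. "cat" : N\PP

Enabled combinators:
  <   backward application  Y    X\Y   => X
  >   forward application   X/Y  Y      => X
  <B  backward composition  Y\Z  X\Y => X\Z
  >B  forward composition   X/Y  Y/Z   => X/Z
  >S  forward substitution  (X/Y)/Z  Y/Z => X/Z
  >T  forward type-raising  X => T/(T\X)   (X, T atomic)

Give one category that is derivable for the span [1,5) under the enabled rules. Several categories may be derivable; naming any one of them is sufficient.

S\(S\N)

[0,5] S   <
  [0,1] "song" : S\N
  [1,5] S\(S\N)   >
    [1,2] "slowly" : (S\(S\N))/N
    [2,5] N   >
      [2,4] N/(N\PP)   >
        [2,3] "found" : (N/(N\PP))/NP
        [3,4] "gave" : NP
      [4,5] "cat" : N\PP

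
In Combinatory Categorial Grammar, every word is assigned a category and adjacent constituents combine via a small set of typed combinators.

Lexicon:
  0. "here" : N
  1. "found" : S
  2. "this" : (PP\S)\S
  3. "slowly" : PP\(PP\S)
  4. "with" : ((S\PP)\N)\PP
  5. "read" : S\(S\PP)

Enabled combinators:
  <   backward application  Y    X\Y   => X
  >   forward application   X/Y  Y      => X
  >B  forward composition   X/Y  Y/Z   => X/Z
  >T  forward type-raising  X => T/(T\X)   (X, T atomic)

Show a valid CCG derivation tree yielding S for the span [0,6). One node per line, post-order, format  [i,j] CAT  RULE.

[0,6] S   <
  [0,5] S\PP   <
    [0,1] "here" : N
    [1,5] (S\PP)\N   <
      [1,4] PP   <
        [1,3] PP\S   <
          [1,2] "found" : S
          [2,3] "this" : (PP\S)\S
        [3,4] "slowly" : PP\(PP\S)
      [4,5] "with" : ((S\PP)\N)\PP
  [5,6] "read" : S\(S\PP)

[0,1] N  lex  "here"
[1,2] S  lex  "found"
[2,3] (PP\S)\S  lex  "this"
[1,3] PP\S  <  k=2
[3,4] PP\(PP\S)  lex  "slowly"
[1,4] PP  <  k=3
[4,5] ((S\PP)\N)\PP  lex  "with"
[1,5] (S\PP)\N  <  k=4
[0,5] S\PP  <  k=1
[5,6] S\(S\PP)  lex  "read"
[0,6] S  <  k=5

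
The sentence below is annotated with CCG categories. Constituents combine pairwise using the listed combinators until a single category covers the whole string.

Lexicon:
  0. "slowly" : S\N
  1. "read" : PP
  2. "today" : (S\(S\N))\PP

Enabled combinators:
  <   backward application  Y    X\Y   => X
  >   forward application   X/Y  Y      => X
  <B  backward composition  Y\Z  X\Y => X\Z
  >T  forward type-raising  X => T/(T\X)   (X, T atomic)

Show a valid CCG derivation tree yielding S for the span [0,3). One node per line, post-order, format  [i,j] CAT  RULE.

[0,3] S   <
  [0,1] "slowly" : S\N
  [1,3] S\(S\N)   <
    [1,2] "read" : PP
    [2,3] "today" : (S\(S\N))\PP

[0,1] S\N  lex  "slowly"
[1,2] PP  lex  "read"
[2,3] (S\(S\N))\PP  lex  "today"
[1,3] S\(S\N)  <  k=2
[0,3] S  <  k=1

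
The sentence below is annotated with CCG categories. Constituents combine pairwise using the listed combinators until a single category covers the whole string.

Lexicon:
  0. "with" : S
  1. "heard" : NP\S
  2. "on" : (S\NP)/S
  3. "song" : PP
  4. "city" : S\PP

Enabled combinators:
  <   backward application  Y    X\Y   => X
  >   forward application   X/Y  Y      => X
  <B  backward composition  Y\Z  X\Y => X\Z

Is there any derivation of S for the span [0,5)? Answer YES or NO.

[0,5] S   <
  [0,2] NP   <
    [0,1] "with" : S
    [1,2] "heard" : NP\S
  [2,5] S\NP   >
    [2,3] "on" : (S\NP)/S
    [3,5] S   <
      [3,4] "song" : PP
      [4,5] "city" : S\PP

YES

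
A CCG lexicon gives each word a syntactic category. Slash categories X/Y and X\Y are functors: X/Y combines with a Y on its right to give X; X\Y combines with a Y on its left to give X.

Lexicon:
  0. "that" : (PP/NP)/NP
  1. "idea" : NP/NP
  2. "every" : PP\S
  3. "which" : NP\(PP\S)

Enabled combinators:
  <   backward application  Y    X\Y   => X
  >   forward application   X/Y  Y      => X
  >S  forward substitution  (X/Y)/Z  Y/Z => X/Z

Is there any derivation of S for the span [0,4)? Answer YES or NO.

(PP/NP)/NP NP/NP PP\S NP\(PP\S)
CKY chart[0,4] = {PP, PP/NP}; S ∉ chart

NO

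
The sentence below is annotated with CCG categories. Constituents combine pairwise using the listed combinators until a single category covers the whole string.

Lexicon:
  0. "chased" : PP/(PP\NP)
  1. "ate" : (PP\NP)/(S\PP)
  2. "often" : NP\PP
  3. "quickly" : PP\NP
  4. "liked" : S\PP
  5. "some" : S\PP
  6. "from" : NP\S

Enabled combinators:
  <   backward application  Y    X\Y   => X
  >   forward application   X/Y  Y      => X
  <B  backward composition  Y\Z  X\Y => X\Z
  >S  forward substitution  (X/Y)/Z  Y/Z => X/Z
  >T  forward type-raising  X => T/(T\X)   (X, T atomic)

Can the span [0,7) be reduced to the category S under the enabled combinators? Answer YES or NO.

NO

PP/(PP\NP) (PP\NP)/(S\PP) NP\PP PP\NP S\PP S\PP NP\S
CKY chart[0,7] = {N/(N\NP), NP, NP/(NP\NP), PP/(PP\NP), S/(S\NP)}; S ∉ chart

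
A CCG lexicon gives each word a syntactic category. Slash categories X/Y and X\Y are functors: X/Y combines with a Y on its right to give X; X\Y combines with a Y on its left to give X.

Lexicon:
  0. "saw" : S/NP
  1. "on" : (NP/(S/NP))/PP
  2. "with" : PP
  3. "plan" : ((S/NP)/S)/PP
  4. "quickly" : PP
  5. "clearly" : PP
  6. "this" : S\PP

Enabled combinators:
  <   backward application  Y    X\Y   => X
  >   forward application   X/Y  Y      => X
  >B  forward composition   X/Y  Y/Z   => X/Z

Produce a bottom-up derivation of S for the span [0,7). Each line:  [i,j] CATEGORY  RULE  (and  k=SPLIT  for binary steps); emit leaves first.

[0,1] S/NP  lex  "saw"
[1,2] (NP/(S/NP))/PP  lex  "on"
[2,3] PP  lex  "with"
[1,3] NP/(S/NP)  >  k=2
[3,4] ((S/NP)/S)/PP  lex  "plan"
[4,5] PP  lex  "quickly"
[3,5] (S/NP)/S  >  k=4
[1,5] NP/S  >B  k=3
[5,6] PP  lex  "clearly"
[6,7] S\PP  lex  "this"
[5,7] S  <  k=6
[1,7] NP  >  k=5
[0,7] S  >  k=1

[0,7] S   >
  [0,1] "saw" : S/NP
  [1,7] NP   >
    [1,5] NP/S   >B
      [1,3] NP/(S/NP)   >
        [1,2] "on" : (NP/(S/NP))/PP
        [2,3] "with" : PP
      [3,5] (S/NP)/S   >
        [3,4] "plan" : ((S/NP)/S)/PP
        [4,5] "quickly" : PP
    [5,7] S   <
      [5,6] "clearly" : PP
      [6,7] "this" : S\PP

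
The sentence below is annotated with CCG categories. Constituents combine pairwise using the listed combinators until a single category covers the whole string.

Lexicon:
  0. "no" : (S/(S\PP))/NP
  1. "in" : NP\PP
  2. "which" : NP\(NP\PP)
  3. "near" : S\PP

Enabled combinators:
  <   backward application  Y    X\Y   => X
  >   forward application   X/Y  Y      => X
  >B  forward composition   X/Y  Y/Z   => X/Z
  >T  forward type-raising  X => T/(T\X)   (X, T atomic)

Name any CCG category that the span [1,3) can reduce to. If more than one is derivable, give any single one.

NP

[0,4] S   >
  [0,3] S/(S\PP)   >
    [0,1] "no" : (S/(S\PP))/NP
    [1,3] NP   <
      [1,2] "in" : NP\PP
      [2,3] "which" : NP\(NP\PP)
  [3,4] "near" : S\PP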